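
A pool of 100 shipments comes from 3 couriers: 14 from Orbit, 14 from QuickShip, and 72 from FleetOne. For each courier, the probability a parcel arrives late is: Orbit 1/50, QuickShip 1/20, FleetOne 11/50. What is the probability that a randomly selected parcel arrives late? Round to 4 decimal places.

Compute prior × likelihood for every hypothesis:
  Orbit: 0.14 × 0.02 = 0.0028
  QuickShip: 0.14 × 0.05 = 0.007
  FleetOne: 0.72 × 0.22 = 0.1584
P(late) = 0.0028 + 0.007 + 0.1584 = 0.1682 → 0.1682.

0.1682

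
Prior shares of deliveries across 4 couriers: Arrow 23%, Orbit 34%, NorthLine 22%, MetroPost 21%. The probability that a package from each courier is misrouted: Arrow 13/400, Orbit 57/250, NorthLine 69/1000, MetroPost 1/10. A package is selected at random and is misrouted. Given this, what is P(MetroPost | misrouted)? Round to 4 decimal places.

0.1733

Compute prior × likelihood for every hypothesis:
  Arrow: 0.23 × 0.0325 = 0.007475
  Orbit: 0.34 × 0.228 = 0.07752
  NorthLine: 0.22 × 0.069 = 0.01518
  MetroPost: 0.21 × 0.1 = 0.021
Total = 0.121175.
P(MetroPost | evidence) = 0.021 / 0.121175 ≈ 0.1733.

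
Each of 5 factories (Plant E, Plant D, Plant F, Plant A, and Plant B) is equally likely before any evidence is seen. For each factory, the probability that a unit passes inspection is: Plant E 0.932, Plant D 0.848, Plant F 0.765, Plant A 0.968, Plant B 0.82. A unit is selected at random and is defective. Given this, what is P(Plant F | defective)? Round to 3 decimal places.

0.352

Taking complements, P(defective | each) = Plant E 0.068, Plant D 0.152, Plant F 0.235, Plant A 0.032, Plant B 0.18.
With a uniform prior (1/5 each), posterior ∝ likelihood:
  Plant E: 0.068
  Plant D: 0.152
  Plant F: 0.235
  Plant A: 0.032
  Plant B: 0.18
Total = 0.667.
P(Plant F | evidence) = 0.235 / 0.667 ≈ 0.352.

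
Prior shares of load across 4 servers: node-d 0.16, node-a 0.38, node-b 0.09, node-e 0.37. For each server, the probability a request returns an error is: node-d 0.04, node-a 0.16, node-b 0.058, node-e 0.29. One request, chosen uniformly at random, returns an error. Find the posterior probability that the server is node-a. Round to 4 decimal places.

By Bayes' rule, posterior ∝ prior × likelihood:
  node-d: 0.16 × 0.04 = 0.0064
  node-a: 0.38 × 0.16 = 0.0608
  node-b: 0.09 × 0.058 = 0.00522
  node-e: 0.37 × 0.29 = 0.1073
Normalizing constant = 0.17972.
P(node-a | evidence) = 0.0608 / 0.17972 ≈ 0.3383.

0.3383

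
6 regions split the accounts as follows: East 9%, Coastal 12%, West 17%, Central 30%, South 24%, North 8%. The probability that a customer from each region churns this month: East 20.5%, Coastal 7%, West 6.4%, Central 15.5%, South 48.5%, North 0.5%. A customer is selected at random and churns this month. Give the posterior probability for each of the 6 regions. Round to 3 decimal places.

Prior × likelihood for each hypothesis:
  East: 0.09 × 0.205 = 0.01845
  Coastal: 0.12 × 0.07 = 0.0084
  West: 0.17 × 0.064 = 0.01088
  Central: 0.3 × 0.155 = 0.0465
  South: 0.24 × 0.485 = 0.1164
  North: 0.08 × 0.005 = 0.0004
Normalizing constant = 0.20103.
P(East | churn) = 0.01845/0.20103 ≈ 0.092
P(Coastal | churn) = 0.0084/0.20103 ≈ 0.042
P(West | churn) = 0.01088/0.20103 ≈ 0.054
P(Central | churn) = 0.0465/0.20103 ≈ 0.231
P(South | churn) = 0.1164/0.20103 ≈ 0.579
P(North | churn) = 0.0004/0.20103 ≈ 0.002
(Check: 0.092+0.042+0.054+0.231+0.579+0.002 = 1.000.)

East 0.092, Coastal 0.042, West 0.054, Central 0.231, South 0.579, North 0.002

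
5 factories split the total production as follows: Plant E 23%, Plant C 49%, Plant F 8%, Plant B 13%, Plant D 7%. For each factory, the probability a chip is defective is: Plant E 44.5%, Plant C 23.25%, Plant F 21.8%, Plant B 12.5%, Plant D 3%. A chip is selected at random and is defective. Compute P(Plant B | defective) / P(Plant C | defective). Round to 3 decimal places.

0.143

Compute prior × likelihood for every hypothesis:
  Plant E: 0.23 × 0.445 = 0.10235
  Plant C: 0.49 × 0.2325 = 0.113925
  Plant F: 0.08 × 0.218 = 0.01744
  Plant B: 0.13 × 0.125 = 0.01625
  Plant D: 0.07 × 0.03 = 0.0021
Sum = 0.252065.
The ratio is 0.01625 / 0.113925 (the normalizer cancels) = 0.143.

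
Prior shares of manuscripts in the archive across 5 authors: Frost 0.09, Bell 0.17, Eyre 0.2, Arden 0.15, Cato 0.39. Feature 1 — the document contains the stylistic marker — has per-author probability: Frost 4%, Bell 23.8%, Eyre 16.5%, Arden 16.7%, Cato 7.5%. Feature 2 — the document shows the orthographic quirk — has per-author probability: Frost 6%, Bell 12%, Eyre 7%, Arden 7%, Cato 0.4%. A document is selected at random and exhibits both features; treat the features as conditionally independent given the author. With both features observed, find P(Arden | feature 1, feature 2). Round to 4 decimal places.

0.1895

By Bayes' rule, posterior ∝ prior × likelihood:
  Frost: 0.09 × 0.04 × 0.06 = 0.000216
  Bell: 0.17 × 0.238 × 0.12 = 0.0048552
  Eyre: 0.2 × 0.165 × 0.07 = 0.00231
  Arden: 0.15 × 0.167 × 0.07 = 0.0017535
  Cato: 0.39 × 0.075 × 0.004 = 0.000117
Normalizing constant = 0.0092517.
P(Arden | evidence) = 0.0017535 / 0.0092517 ≈ 0.1895.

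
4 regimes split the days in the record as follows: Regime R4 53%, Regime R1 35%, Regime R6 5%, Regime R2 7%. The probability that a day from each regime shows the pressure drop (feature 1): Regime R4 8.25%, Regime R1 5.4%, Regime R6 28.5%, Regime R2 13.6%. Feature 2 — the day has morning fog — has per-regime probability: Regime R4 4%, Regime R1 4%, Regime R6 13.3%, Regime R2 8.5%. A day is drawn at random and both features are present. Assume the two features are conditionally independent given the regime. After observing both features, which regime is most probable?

Regime R6

Unnormalized posteriors (prior × likelihood):
  Regime R4: 0.53 × 0.0825 × 0.04 = 0.001749
  Regime R1: 0.35 × 0.054 × 0.04 = 0.000756
  Regime R6: 0.05 × 0.285 × 0.133 = 0.00189525
  Regime R2: 0.07 × 0.136 × 0.085 = 0.0008092
Normalizing constant = 0.00520945.
Largest term belongs to Regime R6, so Regime R6 is most probable.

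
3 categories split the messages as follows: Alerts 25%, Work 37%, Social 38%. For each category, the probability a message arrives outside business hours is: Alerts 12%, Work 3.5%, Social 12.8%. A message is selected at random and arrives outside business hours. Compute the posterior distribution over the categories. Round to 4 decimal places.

Prior × likelihood for each hypothesis:
  Alerts: 0.25 × 0.12 = 0.03
  Work: 0.37 × 0.035 = 0.01295
  Social: 0.38 × 0.128 = 0.04864
Sum = 0.09159.
P(Alerts | off-hours) = 0.03/0.09159 ≈ 0.3275
P(Work | off-hours) = 0.01295/0.09159 ≈ 0.1414
P(Social | off-hours) = 0.04864/0.09159 ≈ 0.5311

Alerts 0.3275, Work 0.1414, Social 0.5311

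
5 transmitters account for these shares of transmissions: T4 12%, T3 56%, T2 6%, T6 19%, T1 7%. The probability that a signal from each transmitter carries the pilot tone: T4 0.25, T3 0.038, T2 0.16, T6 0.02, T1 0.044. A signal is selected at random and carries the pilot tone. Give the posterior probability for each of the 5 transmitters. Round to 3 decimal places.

By Bayes' rule, posterior ∝ prior × likelihood:
  T4: 0.12 × 0.25 = 0.03
  T3: 0.56 × 0.038 = 0.02128
  T2: 0.06 × 0.16 = 0.0096
  T6: 0.19 × 0.02 = 0.0038
  T1: 0.07 × 0.044 = 0.00308
Sum = 0.06776.
P(T4 | pilot) = 0.03/0.06776 ≈ 0.443
P(T3 | pilot) = 0.02128/0.06776 ≈ 0.314
P(T2 | pilot) = 0.0096/0.06776 ≈ 0.142
P(T6 | pilot) = 0.0038/0.06776 ≈ 0.056
P(T1 | pilot) = 0.00308/0.06776 ≈ 0.045
(Check: 0.443+0.314+0.142+0.056+0.045 = 1.000.)

T4 0.443, T3 0.314, T2 0.142, T6 0.056, T1 0.045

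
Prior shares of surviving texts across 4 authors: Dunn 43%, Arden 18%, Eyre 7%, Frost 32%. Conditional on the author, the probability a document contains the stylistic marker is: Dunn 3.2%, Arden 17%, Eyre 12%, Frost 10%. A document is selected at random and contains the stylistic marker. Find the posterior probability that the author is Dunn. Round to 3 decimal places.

Unnormalized posteriors (prior × likelihood):
  Dunn: 0.43 × 0.032 = 0.01376
  Arden: 0.18 × 0.17 = 0.0306
  Eyre: 0.07 × 0.12 = 0.0084
  Frost: 0.32 × 0.1 = 0.032
Normalizing constant = 0.08476.
P(Dunn | evidence) = 0.01376 / 0.08476 ≈ 0.162.

0.162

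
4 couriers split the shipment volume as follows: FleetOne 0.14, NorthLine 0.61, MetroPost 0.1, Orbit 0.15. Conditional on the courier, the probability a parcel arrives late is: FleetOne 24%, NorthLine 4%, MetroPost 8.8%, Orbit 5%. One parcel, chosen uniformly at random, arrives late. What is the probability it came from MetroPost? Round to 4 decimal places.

Prior × likelihood for each hypothesis:
  FleetOne: 0.14 × 0.24 = 0.0336
  NorthLine: 0.61 × 0.04 = 0.0244
  MetroPost: 0.1 × 0.088 = 0.0088
  Orbit: 0.15 × 0.05 = 0.0075
Sum = 0.0743.
P(MetroPost | evidence) = 0.0088 / 0.0743 ≈ 0.1184.

0.1184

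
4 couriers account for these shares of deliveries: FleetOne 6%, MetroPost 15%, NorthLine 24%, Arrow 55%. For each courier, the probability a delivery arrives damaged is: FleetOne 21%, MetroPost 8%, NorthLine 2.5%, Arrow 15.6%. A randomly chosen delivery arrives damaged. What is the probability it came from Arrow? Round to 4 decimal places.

0.7371

Unnormalized posteriors (prior × likelihood):
  FleetOne: 0.06 × 0.21 = 0.0126
  MetroPost: 0.15 × 0.08 = 0.012
  NorthLine: 0.24 × 0.025 = 0.006
  Arrow: 0.55 × 0.156 = 0.0858
Sum = 0.1164.
P(Arrow | evidence) = 0.0858 / 0.1164 ≈ 0.7371.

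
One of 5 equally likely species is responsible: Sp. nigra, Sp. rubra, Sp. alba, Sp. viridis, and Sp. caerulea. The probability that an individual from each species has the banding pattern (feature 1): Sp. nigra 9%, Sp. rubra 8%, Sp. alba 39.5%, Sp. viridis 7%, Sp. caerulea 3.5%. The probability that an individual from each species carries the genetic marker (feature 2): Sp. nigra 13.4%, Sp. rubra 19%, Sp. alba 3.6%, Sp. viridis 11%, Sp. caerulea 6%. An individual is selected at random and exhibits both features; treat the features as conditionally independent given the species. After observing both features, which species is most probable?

Since the prior is uniform, the posterior is proportional to the likelihood:
  Sp. nigra: 0.09 × 0.134 = 0.01206
  Sp. rubra: 0.08 × 0.19 = 0.0152
  Sp. alba: 0.395 × 0.036 = 0.01422
  Sp. viridis: 0.07 × 0.11 = 0.0077
  Sp. caerulea: 0.035 × 0.06 = 0.0021
Sum = 0.05128.
Largest term belongs to Sp. rubra, so Sp. rubra is most probable.

Sp. rubra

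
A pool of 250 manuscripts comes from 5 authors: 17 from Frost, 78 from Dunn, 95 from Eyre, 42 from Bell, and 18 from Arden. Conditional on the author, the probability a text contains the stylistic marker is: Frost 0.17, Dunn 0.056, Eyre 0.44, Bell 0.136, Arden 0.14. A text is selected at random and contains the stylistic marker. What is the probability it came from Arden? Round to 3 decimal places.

Prior × likelihood for each hypothesis:
  Frost: 0.068 × 0.17 = 0.01156
  Dunn: 0.312 × 0.056 = 0.017472
  Eyre: 0.38 × 0.44 = 0.1672
  Bell: 0.168 × 0.136 = 0.022848
  Arden: 0.072 × 0.14 = 0.01008
Normalizing constant = 0.22916.
P(Arden | evidence) = 0.01008 / 0.22916 ≈ 0.044.

0.044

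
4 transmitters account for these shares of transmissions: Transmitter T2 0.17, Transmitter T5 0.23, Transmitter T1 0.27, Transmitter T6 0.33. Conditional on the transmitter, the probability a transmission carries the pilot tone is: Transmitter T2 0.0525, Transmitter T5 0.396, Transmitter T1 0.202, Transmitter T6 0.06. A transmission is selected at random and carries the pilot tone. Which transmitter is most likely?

Compute prior × likelihood for every hypothesis:
  Transmitter T2: 0.17 × 0.0525 = 0.008925
  Transmitter T5: 0.23 × 0.396 = 0.09108
  Transmitter T1: 0.27 × 0.202 = 0.05454
  Transmitter T6: 0.33 × 0.06 = 0.0198
Sum = 0.174345.
Largest term belongs to Transmitter T5, so Transmitter T5 is most probable.

Transmitter T5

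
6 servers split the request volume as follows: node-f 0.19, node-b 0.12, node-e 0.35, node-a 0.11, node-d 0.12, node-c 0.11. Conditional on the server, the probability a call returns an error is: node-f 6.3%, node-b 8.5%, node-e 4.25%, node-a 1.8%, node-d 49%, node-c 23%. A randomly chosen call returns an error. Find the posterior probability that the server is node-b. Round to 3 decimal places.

0.083

By Bayes' rule, posterior ∝ prior × likelihood:
  node-f: 0.19 × 0.063 = 0.01197
  node-b: 0.12 × 0.085 = 0.0102
  node-e: 0.35 × 0.0425 = 0.014875
  node-a: 0.11 × 0.018 = 0.00198
  node-d: 0.12 × 0.49 = 0.0588
  node-c: 0.11 × 0.23 = 0.0253
Normalizing constant = 0.123125.
P(node-b | evidence) = 0.0102 / 0.123125 ≈ 0.083.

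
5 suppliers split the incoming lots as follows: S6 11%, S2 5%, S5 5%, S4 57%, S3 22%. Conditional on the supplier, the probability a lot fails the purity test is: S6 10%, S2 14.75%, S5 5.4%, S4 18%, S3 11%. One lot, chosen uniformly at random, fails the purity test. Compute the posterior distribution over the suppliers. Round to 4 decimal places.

S6 0.0744, S2 0.0499, S5 0.0183, S4 0.6938, S3 0.1637

Prior × likelihood for each hypothesis:
  S6: 0.11 × 0.1 = 0.011
  S2: 0.05 × 0.1475 = 0.007375
  S5: 0.05 × 0.054 = 0.0027
  S4: 0.57 × 0.18 = 0.1026
  S3: 0.22 × 0.11 = 0.0242
Total = 0.147875.
P(S6 | off-spec) = 0.011/0.147875 ≈ 0.0744
P(S2 | off-spec) = 0.007375/0.147875 ≈ 0.0499
P(S5 | off-spec) = 0.0027/0.147875 ≈ 0.0183
P(S4 | off-spec) = 0.1026/0.147875 ≈ 0.6938
P(S3 | off-spec) = 0.0242/0.147875 ≈ 0.1637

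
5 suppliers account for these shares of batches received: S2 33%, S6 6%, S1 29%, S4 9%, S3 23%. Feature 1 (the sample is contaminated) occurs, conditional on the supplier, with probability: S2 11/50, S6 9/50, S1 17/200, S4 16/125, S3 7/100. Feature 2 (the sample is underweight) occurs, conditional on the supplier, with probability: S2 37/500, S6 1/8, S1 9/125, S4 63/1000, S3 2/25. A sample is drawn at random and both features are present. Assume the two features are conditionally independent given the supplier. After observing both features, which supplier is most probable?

Prior × likelihood for each hypothesis:
  S2: 0.33 × 0.22 × 0.074 = 0.0053724
  S6: 0.06 × 0.18 × 0.125 = 0.00135
  S1: 0.29 × 0.085 × 0.072 = 0.0017748
  S4: 0.09 × 0.128 × 0.063 = 0.00072576
  S3: 0.23 × 0.07 × 0.08 = 0.001288
Normalizing constant = 0.01051096.
Largest term belongs to S2, so S2 is most probable.

S2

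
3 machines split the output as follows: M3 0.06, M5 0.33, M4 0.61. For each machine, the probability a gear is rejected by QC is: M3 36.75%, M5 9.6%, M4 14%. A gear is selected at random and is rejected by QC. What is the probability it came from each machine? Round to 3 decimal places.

Prior × likelihood for each hypothesis:
  M3: 0.06 × 0.3675 = 0.02205
  M5: 0.33 × 0.096 = 0.03168
  M4: 0.61 × 0.14 = 0.0854
Sum = 0.13913.
P(M3 | rejected) = 0.02205/0.13913 ≈ 0.158
P(M5 | rejected) = 0.03168/0.13913 ≈ 0.228
P(M4 | rejected) = 0.0854/0.13913 ≈ 0.614

M3 0.158, M5 0.228, M4 0.614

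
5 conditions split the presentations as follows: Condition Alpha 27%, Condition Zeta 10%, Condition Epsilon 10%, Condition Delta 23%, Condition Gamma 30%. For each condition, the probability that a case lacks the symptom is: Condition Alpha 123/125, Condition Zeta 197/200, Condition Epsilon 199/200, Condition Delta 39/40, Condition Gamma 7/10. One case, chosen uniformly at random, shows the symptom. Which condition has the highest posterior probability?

Taking complements, P(symptomatic | each) = Condition Alpha 0.016, Condition Zeta 0.015, Condition Epsilon 0.005, Condition Delta 0.025, Condition Gamma 0.3.
Compute prior × likelihood for every hypothesis:
  Condition Alpha: 0.27 × 0.016 = 0.00432
  Condition Zeta: 0.1 × 0.015 = 0.0015
  Condition Epsilon: 0.1 × 0.005 = 0.0005
  Condition Delta: 0.23 × 0.025 = 0.00575
  Condition Gamma: 0.3 × 0.3 = 0.09
Normalizing constant = 0.10207.
Largest term belongs to Condition Gamma, so Condition Gamma is most probable.

Condition Gamma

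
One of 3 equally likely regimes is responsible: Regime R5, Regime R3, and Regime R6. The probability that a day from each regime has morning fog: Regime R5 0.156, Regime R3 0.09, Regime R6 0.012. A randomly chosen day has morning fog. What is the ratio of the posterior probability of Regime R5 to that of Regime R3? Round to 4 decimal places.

1.7333

With a uniform prior (1/3 each), posterior ∝ likelihood:
  Regime R5: 0.156
  Regime R3: 0.09
  Regime R6: 0.012
Sum = 0.258.
The ratio is 0.156 / 0.09 (the normalizer cancels) = 1.7333.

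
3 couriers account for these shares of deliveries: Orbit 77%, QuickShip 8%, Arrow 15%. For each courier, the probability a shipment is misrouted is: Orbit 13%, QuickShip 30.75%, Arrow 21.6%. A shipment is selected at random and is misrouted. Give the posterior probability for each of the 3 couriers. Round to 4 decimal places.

By Bayes' rule, posterior ∝ prior × likelihood:
  Orbit: 0.77 × 0.13 = 0.1001
  QuickShip: 0.08 × 0.3075 = 0.0246
  Arrow: 0.15 × 0.216 = 0.0324
Normalizing constant = 0.1571.
P(Orbit | misrouted) = 0.1001/0.1571 ≈ 0.6372
P(QuickShip | misrouted) = 0.0246/0.1571 ≈ 0.1566
P(Arrow | misrouted) = 0.0324/0.1571 ≈ 0.2062

Orbit 0.6372, QuickShip 0.1566, Arrow 0.2062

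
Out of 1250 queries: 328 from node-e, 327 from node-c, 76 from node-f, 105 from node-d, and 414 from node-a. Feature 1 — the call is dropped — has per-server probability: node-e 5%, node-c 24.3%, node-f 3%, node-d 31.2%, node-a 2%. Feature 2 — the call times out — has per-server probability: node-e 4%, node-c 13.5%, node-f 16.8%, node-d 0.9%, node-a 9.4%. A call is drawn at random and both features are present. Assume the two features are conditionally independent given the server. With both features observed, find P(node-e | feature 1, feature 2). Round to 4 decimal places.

0.0511

Prior × likelihood for each hypothesis:
  node-e: 0.2624 × 0.05 × 0.04 = 0.0005248
  node-c: 0.2616 × 0.243 × 0.135 = 0.008581788
  node-f: 0.0608 × 0.03 × 0.168 = 0.000306432
  node-d: 0.084 × 0.312 × 0.009 = 0.000235872
  node-a: 0.3312 × 0.02 × 0.094 = 0.000622656
Sum = 0.010271548.
P(node-e | evidence) = 0.0005248 / 0.010271548 ≈ 0.0511.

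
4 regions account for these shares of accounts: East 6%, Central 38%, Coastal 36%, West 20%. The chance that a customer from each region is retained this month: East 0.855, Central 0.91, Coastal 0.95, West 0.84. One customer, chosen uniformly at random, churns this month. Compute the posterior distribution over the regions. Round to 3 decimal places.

Taking complements, P(churn | each) = East 0.145, Central 0.09, Coastal 0.05, West 0.16.
Unnormalized posteriors (prior × likelihood):
  East: 0.06 × 0.145 = 0.0087
  Central: 0.38 × 0.09 = 0.0342
  Coastal: 0.36 × 0.05 = 0.018
  West: 0.2 × 0.16 = 0.032
Total = 0.0929.
P(East | churn) = 0.0087/0.0929 ≈ 0.094
P(Central | churn) = 0.0342/0.0929 ≈ 0.368
P(Coastal | churn) = 0.018/0.0929 ≈ 0.194
P(West | churn) = 0.032/0.0929 ≈ 0.344

East 0.094, Central 0.368, Coastal 0.194, West 0.344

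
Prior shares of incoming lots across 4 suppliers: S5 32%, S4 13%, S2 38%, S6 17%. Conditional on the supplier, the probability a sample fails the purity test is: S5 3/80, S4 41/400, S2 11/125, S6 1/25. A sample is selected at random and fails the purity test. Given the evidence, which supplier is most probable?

Compute prior × likelihood for every hypothesis:
  S5: 0.32 × 0.0375 = 0.012
  S4: 0.13 × 0.1025 = 0.013325
  S2: 0.38 × 0.088 = 0.03344
  S6: 0.17 × 0.04 = 0.0068
Normalizing constant = 0.065565.
Largest term belongs to S2, so S2 is most probable.

S2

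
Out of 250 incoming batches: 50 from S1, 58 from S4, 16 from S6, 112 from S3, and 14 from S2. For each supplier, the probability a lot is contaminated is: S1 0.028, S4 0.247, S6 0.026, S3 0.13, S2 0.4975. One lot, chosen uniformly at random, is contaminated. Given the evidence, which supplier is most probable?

S3

Compute prior × likelihood for every hypothesis:
  S1: 0.2 × 0.028 = 0.0056
  S4: 0.232 × 0.247 = 0.057304
  S6: 0.064 × 0.026 = 0.001664
  S3: 0.448 × 0.13 = 0.05824
  S2: 0.056 × 0.4975 = 0.02786
Total = 0.150668.
Largest term belongs to S3, so S3 is most probable.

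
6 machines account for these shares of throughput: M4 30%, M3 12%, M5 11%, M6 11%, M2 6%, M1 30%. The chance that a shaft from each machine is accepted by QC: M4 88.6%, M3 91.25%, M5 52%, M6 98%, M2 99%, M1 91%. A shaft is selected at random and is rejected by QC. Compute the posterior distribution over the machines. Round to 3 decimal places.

Taking complements, P(rejected | each) = M4 0.114, M3 0.0875, M5 0.48, M6 0.02, M2 0.01, M1 0.09.
By Bayes' rule, posterior ∝ prior × likelihood:
  M4: 0.3 × 0.114 = 0.0342
  M3: 0.12 × 0.0875 = 0.0105
  M5: 0.11 × 0.48 = 0.0528
  M6: 0.11 × 0.02 = 0.0022
  M2: 0.06 × 0.01 = 0.0006
  M1: 0.3 × 0.09 = 0.027
Sum = 0.1273.
P(M4 | rejected) = 0.0342/0.1273 ≈ 0.269
P(M3 | rejected) = 0.0105/0.1273 ≈ 0.082
P(M5 | rejected) = 0.0528/0.1273 ≈ 0.415
P(M6 | rejected) = 0.0022/0.1273 ≈ 0.017
P(M2 | rejected) = 0.0006/0.1273 ≈ 0.005
P(M1 | rejected) = 0.027/0.1273 ≈ 0.212
(Check: 0.269+0.082+0.415+0.017+0.005+0.212 = 1.000.)

M4 0.269, M3 0.082, M5 0.415, M6 0.017, M2 0.005, M1 0.212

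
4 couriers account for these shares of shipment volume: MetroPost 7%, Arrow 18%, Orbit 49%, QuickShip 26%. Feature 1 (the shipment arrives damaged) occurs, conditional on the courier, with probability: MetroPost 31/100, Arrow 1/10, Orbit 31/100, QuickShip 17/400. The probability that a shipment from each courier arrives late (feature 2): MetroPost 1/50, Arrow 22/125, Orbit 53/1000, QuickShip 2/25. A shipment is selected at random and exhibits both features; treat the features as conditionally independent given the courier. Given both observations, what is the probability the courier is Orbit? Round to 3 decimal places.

0.642

By Bayes' rule, posterior ∝ prior × likelihood:
  MetroPost: 0.07 × 0.31 × 0.02 = 0.000434
  Arrow: 0.18 × 0.1 × 0.176 = 0.003168
  Orbit: 0.49 × 0.31 × 0.053 = 0.0080507
  QuickShip: 0.26 × 0.0425 × 0.08 = 0.000884
Total = 0.0125367.
P(Orbit | evidence) = 0.0080507 / 0.0125367 ≈ 0.642.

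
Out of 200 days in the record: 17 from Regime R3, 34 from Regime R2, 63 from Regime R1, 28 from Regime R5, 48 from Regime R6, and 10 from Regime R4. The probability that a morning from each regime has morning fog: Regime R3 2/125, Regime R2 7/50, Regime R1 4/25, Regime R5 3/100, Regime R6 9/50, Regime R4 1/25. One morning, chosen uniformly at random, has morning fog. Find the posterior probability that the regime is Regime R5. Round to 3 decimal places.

Prior × likelihood for each hypothesis:
  Regime R3: 0.085 × 0.016 = 0.00136
  Regime R2: 0.17 × 0.14 = 0.0238
  Regime R1: 0.315 × 0.16 = 0.0504
  Regime R5: 0.14 × 0.03 = 0.0042
  Regime R6: 0.24 × 0.18 = 0.0432
  Regime R4: 0.05 × 0.04 = 0.002
Sum = 0.12496.
P(Regime R5 | evidence) = 0.0042 / 0.12496 ≈ 0.034.

0.034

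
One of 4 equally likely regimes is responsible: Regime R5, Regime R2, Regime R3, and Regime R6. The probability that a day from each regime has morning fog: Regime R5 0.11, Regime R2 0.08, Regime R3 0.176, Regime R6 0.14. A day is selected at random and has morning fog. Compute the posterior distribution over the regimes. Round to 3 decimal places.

Regime R5 0.217, Regime R2 0.158, Regime R3 0.348, Regime R6 0.277

Since the prior is uniform, the posterior is proportional to the likelihood:
  Regime R5: 0.11
  Regime R2: 0.08
  Regime R3: 0.176
  Regime R6: 0.14
Normalizing constant = 0.506.
P(Regime R5 | fog) = 0.11/0.506 ≈ 0.217
P(Regime R2 | fog) = 0.08/0.506 ≈ 0.158
P(Regime R3 | fog) = 0.176/0.506 ≈ 0.348
P(Regime R6 | fog) = 0.14/0.506 ≈ 0.277
(Check: 0.217+0.158+0.348+0.277 = 1.000.)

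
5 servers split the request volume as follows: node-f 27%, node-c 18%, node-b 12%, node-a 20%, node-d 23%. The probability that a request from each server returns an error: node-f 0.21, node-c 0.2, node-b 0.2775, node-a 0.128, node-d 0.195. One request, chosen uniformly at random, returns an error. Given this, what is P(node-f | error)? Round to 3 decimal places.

Unnormalized posteriors (prior × likelihood):
  node-f: 0.27 × 0.21 = 0.0567
  node-c: 0.18 × 0.2 = 0.036
  node-b: 0.12 × 0.2775 = 0.0333
  node-a: 0.2 × 0.128 = 0.0256
  node-d: 0.23 × 0.195 = 0.04485
Sum = 0.19645.
P(node-f | evidence) = 0.0567 / 0.19645 ≈ 0.289.

0.289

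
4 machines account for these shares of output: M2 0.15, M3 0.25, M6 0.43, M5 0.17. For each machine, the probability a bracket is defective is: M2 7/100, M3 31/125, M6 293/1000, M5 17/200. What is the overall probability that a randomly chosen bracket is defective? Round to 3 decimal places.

Unnormalized posteriors (prior × likelihood):
  M2: 0.15 × 0.07 = 0.0105
  M3: 0.25 × 0.248 = 0.062
  M6: 0.43 × 0.293 = 0.12599
  M5: 0.17 × 0.085 = 0.01445
P(defective) = 0.0105 + 0.062 + 0.12599 + 0.01445 = 0.21294 → 0.213.

0.213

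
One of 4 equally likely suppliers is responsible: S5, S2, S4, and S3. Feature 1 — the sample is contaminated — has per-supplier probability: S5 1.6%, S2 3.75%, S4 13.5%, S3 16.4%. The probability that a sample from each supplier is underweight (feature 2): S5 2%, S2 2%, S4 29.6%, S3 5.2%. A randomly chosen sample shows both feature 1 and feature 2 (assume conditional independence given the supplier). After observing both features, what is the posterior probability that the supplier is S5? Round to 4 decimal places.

Since the prior is uniform, the posterior is proportional to the likelihood:
  S5: 0.016 × 0.02 = 0.00032
  S2: 0.0375 × 0.02 = 0.00075
  S4: 0.135 × 0.296 = 0.03996
  S3: 0.164 × 0.052 = 0.008528
Sum = 0.049558.
P(S5 | evidence) = 0.00032 / 0.049558 ≈ 0.0065.

0.0065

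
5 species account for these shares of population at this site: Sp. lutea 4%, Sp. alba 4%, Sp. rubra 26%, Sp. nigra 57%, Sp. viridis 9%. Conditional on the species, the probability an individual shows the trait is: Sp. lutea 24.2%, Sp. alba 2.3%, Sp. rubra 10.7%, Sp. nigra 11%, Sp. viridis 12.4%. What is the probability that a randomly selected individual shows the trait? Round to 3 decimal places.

0.112

By Bayes' rule, posterior ∝ prior × likelihood:
  Sp. lutea: 0.04 × 0.242 = 0.00968
  Sp. alba: 0.04 × 0.023 = 0.00092
  Sp. rubra: 0.26 × 0.107 = 0.02782
  Sp. nigra: 0.57 × 0.11 = 0.0627
  Sp. viridis: 0.09 × 0.124 = 0.01116
P(trait) = 0.00968 + 0.00092 + 0.02782 + 0.0627 + 0.01116 = 0.11228 → 0.112.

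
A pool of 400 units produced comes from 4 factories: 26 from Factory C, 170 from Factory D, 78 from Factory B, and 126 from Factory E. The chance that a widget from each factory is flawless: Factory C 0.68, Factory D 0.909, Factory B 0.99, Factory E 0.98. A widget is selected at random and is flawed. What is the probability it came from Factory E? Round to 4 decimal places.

0.0930

Taking complements, P(flawed | each) = Factory C 0.32, Factory D 0.091, Factory B 0.01, Factory E 0.02.
Compute prior × likelihood for every hypothesis:
  Factory C: 0.065 × 0.32 = 0.0208
  Factory D: 0.425 × 0.091 = 0.038675
  Factory B: 0.195 × 0.01 = 0.00195
  Factory E: 0.315 × 0.02 = 0.0063
Sum = 0.067725.
P(Factory E | evidence) = 0.0063 / 0.067725 ≈ 0.0930.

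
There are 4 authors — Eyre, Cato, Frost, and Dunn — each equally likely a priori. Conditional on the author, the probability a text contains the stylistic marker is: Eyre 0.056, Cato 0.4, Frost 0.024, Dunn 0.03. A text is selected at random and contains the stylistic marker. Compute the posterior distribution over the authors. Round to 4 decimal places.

Since the prior is uniform, the posterior is proportional to the likelihood:
  Eyre: 0.056
  Cato: 0.4
  Frost: 0.024
  Dunn: 0.03
Sum = 0.51.
P(Eyre | marker) = 0.056/0.51 ≈ 0.1098
P(Cato | marker) = 0.4/0.51 ≈ 0.7843
P(Frost | marker) = 0.024/0.51 ≈ 0.0471
P(Dunn | marker) = 0.03/0.51 ≈ 0.0588
(Check: 0.1098+0.7843+0.0471+0.0588 = 1.0000.)

Eyre 0.1098, Cato 0.7843, Frost 0.0471, Dunn 0.0588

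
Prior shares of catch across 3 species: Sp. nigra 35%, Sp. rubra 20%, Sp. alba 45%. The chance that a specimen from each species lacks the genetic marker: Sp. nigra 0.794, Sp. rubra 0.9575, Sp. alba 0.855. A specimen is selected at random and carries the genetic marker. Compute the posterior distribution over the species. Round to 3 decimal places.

Sp. nigra 0.494, Sp. rubra 0.058, Sp. alba 0.447

Taking complements, P(marker | each) = Sp. nigra 0.206, Sp. rubra 0.0425, Sp. alba 0.145.
Prior × likelihood for each hypothesis:
  Sp. nigra: 0.35 × 0.206 = 0.0721
  Sp. rubra: 0.2 × 0.0425 = 0.0085
  Sp. alba: 0.45 × 0.145 = 0.06525
Total = 0.14585.
P(Sp. nigra | marker) = 0.0721/0.14585 ≈ 0.494
P(Sp. rubra | marker) = 0.0085/0.14585 ≈ 0.058
P(Sp. alba | marker) = 0.06525/0.14585 ≈ 0.447
(Check: 0.494+0.058+0.447 = 0.999.)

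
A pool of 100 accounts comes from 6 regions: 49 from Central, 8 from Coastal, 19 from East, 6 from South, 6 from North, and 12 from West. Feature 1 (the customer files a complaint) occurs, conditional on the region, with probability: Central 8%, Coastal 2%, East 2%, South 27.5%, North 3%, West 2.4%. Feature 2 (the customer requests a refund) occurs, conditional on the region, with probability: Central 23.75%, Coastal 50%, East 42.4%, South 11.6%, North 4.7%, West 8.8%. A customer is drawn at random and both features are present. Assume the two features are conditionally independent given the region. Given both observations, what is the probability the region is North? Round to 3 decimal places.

0.006

Compute prior × likelihood for every hypothesis:
  Central: 0.49 × 0.08 × 0.2375 = 0.00931
  Coastal: 0.08 × 0.02 × 0.5 = 0.0008
  East: 0.19 × 0.02 × 0.424 = 0.0016112
  South: 0.06 × 0.275 × 0.116 = 0.001914
  North: 0.06 × 0.03 × 0.047 = 0.0000846
  West: 0.12 × 0.024 × 0.088 = 0.00025344
Normalizing constant = 0.01397324.
P(North | evidence) = 0.0000846 / 0.01397324 ≈ 0.006.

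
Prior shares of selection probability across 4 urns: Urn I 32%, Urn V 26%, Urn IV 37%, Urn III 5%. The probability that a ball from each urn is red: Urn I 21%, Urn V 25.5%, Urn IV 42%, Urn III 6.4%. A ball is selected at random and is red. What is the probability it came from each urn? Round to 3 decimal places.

Urn I 0.230, Urn V 0.227, Urn IV 0.532, Urn III 0.011

Prior × likelihood for each hypothesis:
  Urn I: 0.32 × 0.21 = 0.0672
  Urn V: 0.26 × 0.255 = 0.0663
  Urn IV: 0.37 × 0.42 = 0.1554
  Urn III: 0.05 × 0.064 = 0.0032
Normalizing constant = 0.2921.
P(Urn I | red) = 0.0672/0.2921 ≈ 0.230
P(Urn V | red) = 0.0663/0.2921 ≈ 0.227
P(Urn IV | red) = 0.1554/0.2921 ≈ 0.532
P(Urn III | red) = 0.0032/0.2921 ≈ 0.011
(Check: 0.230+0.227+0.532+0.011 = 1.000.)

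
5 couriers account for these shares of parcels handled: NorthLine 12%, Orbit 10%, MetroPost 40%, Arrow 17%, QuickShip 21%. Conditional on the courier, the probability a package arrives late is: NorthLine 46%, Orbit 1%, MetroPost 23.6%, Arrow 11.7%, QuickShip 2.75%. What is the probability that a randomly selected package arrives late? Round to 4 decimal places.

0.1763

Unnormalized posteriors (prior × likelihood):
  NorthLine: 0.12 × 0.46 = 0.0552
  Orbit: 0.1 × 0.01 = 0.001
  MetroPost: 0.4 × 0.236 = 0.0944
  Arrow: 0.17 × 0.117 = 0.01989
  QuickShip: 0.21 × 0.0275 = 0.005775
P(late) = 0.0552 + 0.001 + 0.0944 + 0.01989 + 0.005775 = 0.176265 → 0.1763.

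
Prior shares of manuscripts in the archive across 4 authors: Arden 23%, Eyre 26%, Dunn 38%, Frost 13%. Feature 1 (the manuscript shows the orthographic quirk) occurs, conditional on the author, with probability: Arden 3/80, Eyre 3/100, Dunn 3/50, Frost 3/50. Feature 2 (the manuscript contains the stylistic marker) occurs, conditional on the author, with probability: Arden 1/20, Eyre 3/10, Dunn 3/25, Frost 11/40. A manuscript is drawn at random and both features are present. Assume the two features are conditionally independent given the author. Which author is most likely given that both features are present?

Dunn

By Bayes' rule, posterior ∝ prior × likelihood:
  Arden: 0.23 × 0.0375 × 0.05 = 0.00043125
  Eyre: 0.26 × 0.03 × 0.3 = 0.00234
  Dunn: 0.38 × 0.06 × 0.12 = 0.002736
  Frost: 0.13 × 0.06 × 0.275 = 0.002145
Sum = 0.00765225.
Largest term belongs to Dunn, so Dunn is most probable.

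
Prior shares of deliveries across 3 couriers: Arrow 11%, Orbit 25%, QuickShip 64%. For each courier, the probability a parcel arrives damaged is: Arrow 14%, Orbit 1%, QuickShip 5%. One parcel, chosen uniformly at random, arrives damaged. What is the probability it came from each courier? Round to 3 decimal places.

Arrow 0.309, Orbit 0.050, QuickShip 0.641

Compute prior × likelihood for every hypothesis:
  Arrow: 0.11 × 0.14 = 0.0154
  Orbit: 0.25 × 0.01 = 0.0025
  QuickShip: 0.64 × 0.05 = 0.032
Total = 0.0499.
P(Arrow | damaged) = 0.0154/0.0499 ≈ 0.309
P(Orbit | damaged) = 0.0025/0.0499 ≈ 0.050
P(QuickShip | damaged) = 0.032/0.0499 ≈ 0.641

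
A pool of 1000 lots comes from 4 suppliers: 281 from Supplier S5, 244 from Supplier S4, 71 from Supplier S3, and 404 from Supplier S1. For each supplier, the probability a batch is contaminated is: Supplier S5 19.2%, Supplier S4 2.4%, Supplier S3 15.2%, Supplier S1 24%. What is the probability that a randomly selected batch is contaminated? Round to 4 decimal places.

Compute prior × likelihood for every hypothesis:
  Supplier S5: 0.281 × 0.192 = 0.053952
  Supplier S4: 0.244 × 0.024 = 0.005856
  Supplier S3: 0.071 × 0.152 = 0.010792
  Supplier S1: 0.404 × 0.24 = 0.09696
P(contaminated) = 0.053952 + 0.005856 + 0.010792 + 0.09696 = 0.16756 → 0.1676.

0.1676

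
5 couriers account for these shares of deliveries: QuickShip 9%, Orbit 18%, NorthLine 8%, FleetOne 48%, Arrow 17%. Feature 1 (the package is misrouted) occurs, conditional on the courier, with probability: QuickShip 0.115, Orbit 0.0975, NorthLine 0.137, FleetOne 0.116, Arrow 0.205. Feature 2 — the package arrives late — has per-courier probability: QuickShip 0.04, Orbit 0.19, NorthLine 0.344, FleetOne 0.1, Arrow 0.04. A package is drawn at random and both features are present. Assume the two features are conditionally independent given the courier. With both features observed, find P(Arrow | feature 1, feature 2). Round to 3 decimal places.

Unnormalized posteriors (prior × likelihood):
  QuickShip: 0.09 × 0.115 × 0.04 = 0.000414
  Orbit: 0.18 × 0.0975 × 0.19 = 0.0033345
  NorthLine: 0.08 × 0.137 × 0.344 = 0.00377024
  FleetOne: 0.48 × 0.116 × 0.1 = 0.005568
  Arrow: 0.17 × 0.205 × 0.04 = 0.001394
Sum = 0.01448074.
P(Arrow | evidence) = 0.001394 / 0.01448074 ≈ 0.096.

0.096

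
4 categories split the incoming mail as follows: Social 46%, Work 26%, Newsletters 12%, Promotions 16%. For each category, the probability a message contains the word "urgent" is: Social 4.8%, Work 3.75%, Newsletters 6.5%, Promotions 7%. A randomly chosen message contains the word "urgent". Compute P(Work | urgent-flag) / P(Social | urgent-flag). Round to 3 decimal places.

By Bayes' rule, posterior ∝ prior × likelihood:
  Social: 0.46 × 0.048 = 0.02208
  Work: 0.26 × 0.0375 = 0.00975
  Newsletters: 0.12 × 0.065 = 0.0078
  Promotions: 0.16 × 0.07 = 0.0112
Sum = 0.05083.
The ratio is 0.00975 / 0.02208 (the normalizer cancels) = 0.442.

0.442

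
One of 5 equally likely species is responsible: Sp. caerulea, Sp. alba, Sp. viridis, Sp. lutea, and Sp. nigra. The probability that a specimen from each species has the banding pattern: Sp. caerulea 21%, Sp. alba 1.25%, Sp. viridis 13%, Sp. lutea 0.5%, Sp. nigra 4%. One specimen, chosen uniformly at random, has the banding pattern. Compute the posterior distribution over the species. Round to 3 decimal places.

With a uniform prior (1/5 each), posterior ∝ likelihood:
  Sp. caerulea: 0.21
  Sp. alba: 0.0125
  Sp. viridis: 0.13
  Sp. lutea: 0.005
  Sp. nigra: 0.04
Sum = 0.3975.
P(Sp. caerulea | banded) = 0.21/0.3975 ≈ 0.528
P(Sp. alba | banded) = 0.0125/0.3975 ≈ 0.031
P(Sp. viridis | banded) = 0.13/0.3975 ≈ 0.327
P(Sp. lutea | banded) = 0.005/0.3975 ≈ 0.013
P(Sp. nigra | banded) = 0.04/0.3975 ≈ 0.101

Sp. caerulea 0.528, Sp. alba 0.031, Sp. viridis 0.327, Sp. lutea 0.013, Sp. nigra 0.101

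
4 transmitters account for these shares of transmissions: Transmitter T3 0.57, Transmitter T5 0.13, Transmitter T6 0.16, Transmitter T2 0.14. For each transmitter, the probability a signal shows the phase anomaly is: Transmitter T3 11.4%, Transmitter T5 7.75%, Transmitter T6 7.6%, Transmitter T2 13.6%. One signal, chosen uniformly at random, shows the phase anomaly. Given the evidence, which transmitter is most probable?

Compute prior × likelihood for every hypothesis:
  Transmitter T3: 0.57 × 0.114 = 0.06498
  Transmitter T5: 0.13 × 0.0775 = 0.010075
  Transmitter T6: 0.16 × 0.076 = 0.01216
  Transmitter T2: 0.14 × 0.136 = 0.01904
Sum = 0.106255.
Largest term belongs to Transmitter T3, so Transmitter T3 is most probable.

Transmitter T3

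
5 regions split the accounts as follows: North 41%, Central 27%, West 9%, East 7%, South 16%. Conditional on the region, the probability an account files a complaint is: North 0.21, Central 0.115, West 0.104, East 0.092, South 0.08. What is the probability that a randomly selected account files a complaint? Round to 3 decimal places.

0.146

By Bayes' rule, posterior ∝ prior × likelihood:
  North: 0.41 × 0.21 = 0.0861
  Central: 0.27 × 0.115 = 0.03105
  West: 0.09 × 0.104 = 0.00936
  East: 0.07 × 0.092 = 0.00644
  South: 0.16 × 0.08 = 0.0128
P(complaint) = 0.0861 + 0.03105 + 0.00936 + 0.00644 + 0.0128 = 0.14575 → 0.146.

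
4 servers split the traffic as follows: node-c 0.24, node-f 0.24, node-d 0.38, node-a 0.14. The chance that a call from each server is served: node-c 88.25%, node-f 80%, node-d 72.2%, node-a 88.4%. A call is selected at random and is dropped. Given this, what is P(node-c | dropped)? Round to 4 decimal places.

Taking complements, P(dropped | each) = node-c 0.1175, node-f 0.2, node-d 0.278, node-a 0.116.
Compute prior × likelihood for every hypothesis:
  node-c: 0.24 × 0.1175 = 0.0282
  node-f: 0.24 × 0.2 = 0.048
  node-d: 0.38 × 0.278 = 0.10564
  node-a: 0.14 × 0.116 = 0.01624
Total = 0.19808.
P(node-c | evidence) = 0.0282 / 0.19808 ≈ 0.1424.

0.1424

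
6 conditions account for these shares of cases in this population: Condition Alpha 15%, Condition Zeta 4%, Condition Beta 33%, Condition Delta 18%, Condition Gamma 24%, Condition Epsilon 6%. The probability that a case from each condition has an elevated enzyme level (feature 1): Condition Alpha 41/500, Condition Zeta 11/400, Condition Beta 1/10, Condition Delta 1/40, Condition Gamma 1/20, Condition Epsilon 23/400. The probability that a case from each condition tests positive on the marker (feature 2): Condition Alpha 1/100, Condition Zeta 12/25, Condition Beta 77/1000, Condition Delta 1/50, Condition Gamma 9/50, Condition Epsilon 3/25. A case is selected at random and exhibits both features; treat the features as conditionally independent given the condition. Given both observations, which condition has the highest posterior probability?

By Bayes' rule, posterior ∝ prior × likelihood:
  Condition Alpha: 0.15 × 0.082 × 0.01 = 0.000123
  Condition Zeta: 0.04 × 0.0275 × 0.48 = 0.000528
  Condition Beta: 0.33 × 0.1 × 0.077 = 0.002541
  Condition Delta: 0.18 × 0.025 × 0.02 = 0.00009
  Condition Gamma: 0.24 × 0.05 × 0.18 = 0.00216
  Condition Epsilon: 0.06 × 0.0575 × 0.12 = 0.000414
Total = 0.005856.
Largest term belongs to Condition Beta, so Condition Beta is most probable.

Condition Beta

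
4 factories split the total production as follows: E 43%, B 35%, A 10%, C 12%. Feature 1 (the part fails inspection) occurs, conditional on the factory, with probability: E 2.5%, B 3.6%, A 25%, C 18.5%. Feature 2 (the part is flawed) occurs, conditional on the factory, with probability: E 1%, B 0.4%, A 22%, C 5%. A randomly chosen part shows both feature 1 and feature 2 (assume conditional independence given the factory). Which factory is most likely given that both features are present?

Unnormalized posteriors (prior × likelihood):
  E: 0.43 × 0.025 × 0.01 = 0.0001075
  B: 0.35 × 0.036 × 0.004 = 0.0000504
  A: 0.1 × 0.25 × 0.22 = 0.0055
  C: 0.12 × 0.185 × 0.05 = 0.00111
Total = 0.0067679.
Largest term belongs to A, so A is most probable.

A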